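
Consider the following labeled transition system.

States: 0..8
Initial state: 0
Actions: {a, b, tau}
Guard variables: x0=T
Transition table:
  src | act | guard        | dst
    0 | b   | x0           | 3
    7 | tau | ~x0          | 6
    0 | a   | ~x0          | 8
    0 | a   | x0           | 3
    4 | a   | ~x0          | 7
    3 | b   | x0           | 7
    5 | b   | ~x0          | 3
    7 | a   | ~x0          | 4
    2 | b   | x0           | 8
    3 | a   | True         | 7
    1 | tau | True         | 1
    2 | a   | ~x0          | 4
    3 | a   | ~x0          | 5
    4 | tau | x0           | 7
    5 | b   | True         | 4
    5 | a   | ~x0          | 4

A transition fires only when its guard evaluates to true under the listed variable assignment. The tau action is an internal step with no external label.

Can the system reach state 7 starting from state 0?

Answer: REACHABLE

Working:
8 transition(s) survive guard evaluation.
Layer 0: {0}
Layer 1: {3}  cumulative {0,3}
Layer 2: {7}  cumulative {0,3,7}
Reach set: {0,3,7}
Path to 7: b·b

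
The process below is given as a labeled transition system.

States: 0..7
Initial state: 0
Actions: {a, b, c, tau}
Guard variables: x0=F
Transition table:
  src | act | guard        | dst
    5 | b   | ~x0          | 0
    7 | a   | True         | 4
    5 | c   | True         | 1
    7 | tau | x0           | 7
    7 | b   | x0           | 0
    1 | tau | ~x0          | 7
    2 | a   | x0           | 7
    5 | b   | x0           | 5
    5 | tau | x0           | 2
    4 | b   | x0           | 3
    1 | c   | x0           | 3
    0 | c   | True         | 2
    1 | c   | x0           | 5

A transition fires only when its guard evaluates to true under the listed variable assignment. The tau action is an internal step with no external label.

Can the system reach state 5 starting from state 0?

Answer: UNREACHABLE

Working:
Guard filter leaves 5 enabled edge(s).
Layer 0: {0}
Layer 1: {2}  cumulative {0,2}
R = {0,2}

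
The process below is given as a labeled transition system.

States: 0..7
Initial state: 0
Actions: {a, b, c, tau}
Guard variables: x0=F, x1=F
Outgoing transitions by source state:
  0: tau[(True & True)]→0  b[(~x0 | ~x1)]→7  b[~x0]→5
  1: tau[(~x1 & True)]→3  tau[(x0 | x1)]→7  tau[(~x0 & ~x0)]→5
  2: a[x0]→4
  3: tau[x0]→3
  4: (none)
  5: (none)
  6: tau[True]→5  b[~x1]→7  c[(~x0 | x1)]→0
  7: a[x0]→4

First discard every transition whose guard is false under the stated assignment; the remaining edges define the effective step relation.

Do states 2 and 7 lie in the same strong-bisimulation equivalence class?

Compute ~ classes (split until stable):
  π0 = {{0,1,2,3,4,5,6,7}}
  π1 = {{0},{1},{2,3,4,5,7},{6}}
Fixed point at round 2; 4 class(es).
2∈{2,3,4,5,7}, 7∈{2,3,4,5,7}

Answer: BISIMILAR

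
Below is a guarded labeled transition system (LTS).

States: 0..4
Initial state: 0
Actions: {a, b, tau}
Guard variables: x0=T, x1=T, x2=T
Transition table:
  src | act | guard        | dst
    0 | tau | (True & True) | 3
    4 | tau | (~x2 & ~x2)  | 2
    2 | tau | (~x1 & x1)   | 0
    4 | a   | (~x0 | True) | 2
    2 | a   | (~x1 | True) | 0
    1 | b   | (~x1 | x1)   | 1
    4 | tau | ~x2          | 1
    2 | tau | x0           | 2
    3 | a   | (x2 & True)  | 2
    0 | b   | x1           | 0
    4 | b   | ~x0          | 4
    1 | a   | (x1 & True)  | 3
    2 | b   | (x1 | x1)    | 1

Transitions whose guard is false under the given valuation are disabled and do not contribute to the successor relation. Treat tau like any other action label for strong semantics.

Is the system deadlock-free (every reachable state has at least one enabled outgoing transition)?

Answer: DEADLOCK-FREE

Working:
Reach set: {0,1,2,3}
  0: b→0  tau→3  [2 exit(s)]
  1: a→3  b→1  [2 exit(s)]
  2: a→0  b→1  tau→2  [3 exit(s)]
  3: a→2  [1 exit(s)]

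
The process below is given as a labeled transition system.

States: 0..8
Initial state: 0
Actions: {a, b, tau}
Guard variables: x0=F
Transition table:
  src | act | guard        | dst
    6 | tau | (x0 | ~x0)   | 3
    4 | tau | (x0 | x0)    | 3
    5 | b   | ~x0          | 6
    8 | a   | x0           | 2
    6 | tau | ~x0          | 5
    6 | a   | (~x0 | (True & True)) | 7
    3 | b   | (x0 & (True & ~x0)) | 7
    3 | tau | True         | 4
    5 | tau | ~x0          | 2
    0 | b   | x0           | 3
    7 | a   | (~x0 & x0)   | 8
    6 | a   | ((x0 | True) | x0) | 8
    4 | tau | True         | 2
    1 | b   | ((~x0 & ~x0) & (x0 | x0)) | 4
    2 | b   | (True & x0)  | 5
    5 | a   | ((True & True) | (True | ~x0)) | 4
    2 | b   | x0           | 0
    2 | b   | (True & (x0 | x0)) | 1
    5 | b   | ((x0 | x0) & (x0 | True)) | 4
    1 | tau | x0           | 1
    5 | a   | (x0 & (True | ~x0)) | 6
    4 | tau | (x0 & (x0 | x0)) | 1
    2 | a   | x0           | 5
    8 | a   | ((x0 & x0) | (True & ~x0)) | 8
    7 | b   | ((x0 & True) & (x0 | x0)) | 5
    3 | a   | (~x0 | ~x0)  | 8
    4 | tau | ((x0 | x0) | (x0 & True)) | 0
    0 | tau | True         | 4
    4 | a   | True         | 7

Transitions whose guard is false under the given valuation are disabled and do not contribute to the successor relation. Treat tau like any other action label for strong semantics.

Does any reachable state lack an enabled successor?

Answer: DEADLOCK at state 2

Analysis:
Reachable = {0,2,4,7}
  0: tau→4  [1 out]
  2: ∅  [no exit]
  4: a→7  tau→2  [2 out]
  7: ∅  [no exit]
trace reaching 2: tau·tau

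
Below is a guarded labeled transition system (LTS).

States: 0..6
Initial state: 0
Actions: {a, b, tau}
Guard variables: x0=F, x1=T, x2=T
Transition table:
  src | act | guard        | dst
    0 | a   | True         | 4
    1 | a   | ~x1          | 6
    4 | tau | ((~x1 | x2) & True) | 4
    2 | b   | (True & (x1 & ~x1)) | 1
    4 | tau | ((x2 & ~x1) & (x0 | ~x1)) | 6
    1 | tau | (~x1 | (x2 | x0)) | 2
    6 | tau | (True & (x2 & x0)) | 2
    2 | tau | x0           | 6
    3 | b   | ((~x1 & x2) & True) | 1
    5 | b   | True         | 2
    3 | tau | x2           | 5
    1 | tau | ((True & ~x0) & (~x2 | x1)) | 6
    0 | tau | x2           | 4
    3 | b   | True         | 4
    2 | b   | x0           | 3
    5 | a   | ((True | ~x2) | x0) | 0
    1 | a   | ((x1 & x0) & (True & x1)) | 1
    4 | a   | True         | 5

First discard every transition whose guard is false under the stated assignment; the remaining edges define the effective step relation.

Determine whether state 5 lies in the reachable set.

Answer: REACHABLE

Trace:
Guard filter leaves 10 enabled edge(s).
depth 0: {0}
depth 1: {4}  total {0,4}
depth 2: {5}  total {0,4,5}
depth 3: {2}  total {0,2,4,5}
Reachable = {0,2,4,5}
witness 5: a·a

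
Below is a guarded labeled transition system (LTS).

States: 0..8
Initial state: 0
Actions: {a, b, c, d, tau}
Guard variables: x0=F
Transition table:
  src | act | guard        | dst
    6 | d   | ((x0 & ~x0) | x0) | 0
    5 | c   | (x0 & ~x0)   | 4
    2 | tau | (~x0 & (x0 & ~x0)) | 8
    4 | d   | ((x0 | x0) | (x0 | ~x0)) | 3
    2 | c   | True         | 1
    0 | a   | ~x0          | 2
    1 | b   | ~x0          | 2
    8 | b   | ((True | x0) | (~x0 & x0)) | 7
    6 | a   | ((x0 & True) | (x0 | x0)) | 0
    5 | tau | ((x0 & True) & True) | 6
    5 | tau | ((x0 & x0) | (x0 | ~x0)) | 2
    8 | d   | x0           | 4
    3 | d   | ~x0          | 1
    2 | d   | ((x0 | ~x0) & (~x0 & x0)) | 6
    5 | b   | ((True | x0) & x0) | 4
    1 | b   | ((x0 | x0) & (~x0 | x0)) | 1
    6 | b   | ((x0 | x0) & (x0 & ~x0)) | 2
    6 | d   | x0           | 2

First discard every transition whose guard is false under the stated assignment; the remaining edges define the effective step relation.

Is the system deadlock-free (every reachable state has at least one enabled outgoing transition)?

Answer: DEADLOCK-FREE

Analysis:
R = {0,1,2}
  0: a→2  [1 out]
  1: b→2  [1 out]
  2: c→1  [1 out]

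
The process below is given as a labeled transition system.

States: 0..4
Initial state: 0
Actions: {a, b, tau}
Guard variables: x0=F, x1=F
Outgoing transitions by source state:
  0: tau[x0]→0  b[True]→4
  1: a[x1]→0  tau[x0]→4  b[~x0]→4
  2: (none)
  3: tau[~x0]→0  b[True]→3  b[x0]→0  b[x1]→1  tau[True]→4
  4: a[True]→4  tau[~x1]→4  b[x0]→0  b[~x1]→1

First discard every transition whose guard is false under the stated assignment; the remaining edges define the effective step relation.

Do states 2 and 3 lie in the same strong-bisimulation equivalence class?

Answer: NOT BISIMILAR

Analysis:
Bisimulation quotient by refinement:
  π0 = {{0,1,2,3,4}}
  π1 = {{0,1},{2},{3},{4}}
4 equivalence class(es) (converged in 2)
[2]={2}  [3]={3}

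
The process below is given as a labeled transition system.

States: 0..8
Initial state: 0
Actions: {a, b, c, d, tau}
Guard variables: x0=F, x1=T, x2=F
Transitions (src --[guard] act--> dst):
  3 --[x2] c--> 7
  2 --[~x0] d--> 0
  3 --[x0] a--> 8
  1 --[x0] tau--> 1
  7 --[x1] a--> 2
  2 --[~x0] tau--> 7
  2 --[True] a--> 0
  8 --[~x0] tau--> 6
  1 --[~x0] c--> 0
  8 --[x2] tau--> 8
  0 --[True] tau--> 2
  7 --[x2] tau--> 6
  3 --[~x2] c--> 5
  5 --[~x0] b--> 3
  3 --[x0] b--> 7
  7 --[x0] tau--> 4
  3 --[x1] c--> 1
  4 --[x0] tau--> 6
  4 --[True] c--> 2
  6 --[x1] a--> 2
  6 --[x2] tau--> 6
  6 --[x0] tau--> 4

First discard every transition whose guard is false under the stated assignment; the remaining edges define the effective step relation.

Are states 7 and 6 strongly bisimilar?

Compute ~ classes (split until stable):
  π0 = {{0,1,2,3,4,5,6,7,8}}
  π1 = {{0,8},{1,3,4},{2},{5},{6,7}}
  π2 = {{0},{1},{2},{3},{4},{5},{6,7},{8}}
stable after 3 split(s): 8 block(s)
7∈{6,7}, 6∈{6,7}

Answer: BISIMILAR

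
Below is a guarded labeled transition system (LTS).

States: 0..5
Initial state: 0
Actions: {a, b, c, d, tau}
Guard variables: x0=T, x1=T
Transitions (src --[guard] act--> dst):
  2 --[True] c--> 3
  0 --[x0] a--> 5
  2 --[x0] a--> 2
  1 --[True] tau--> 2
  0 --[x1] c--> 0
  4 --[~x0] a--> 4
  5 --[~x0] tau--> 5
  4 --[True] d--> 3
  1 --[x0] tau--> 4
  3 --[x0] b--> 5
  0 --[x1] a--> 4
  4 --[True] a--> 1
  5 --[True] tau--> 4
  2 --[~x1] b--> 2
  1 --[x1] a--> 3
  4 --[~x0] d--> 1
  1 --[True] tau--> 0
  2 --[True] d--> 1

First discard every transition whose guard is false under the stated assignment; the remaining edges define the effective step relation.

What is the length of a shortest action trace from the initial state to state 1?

Breadth-first toward 1:
  L0 = {0}
  L1 = {4,5}
  L2 = {1,3}
depth(1)=2, e.g. a·a

Answer: 2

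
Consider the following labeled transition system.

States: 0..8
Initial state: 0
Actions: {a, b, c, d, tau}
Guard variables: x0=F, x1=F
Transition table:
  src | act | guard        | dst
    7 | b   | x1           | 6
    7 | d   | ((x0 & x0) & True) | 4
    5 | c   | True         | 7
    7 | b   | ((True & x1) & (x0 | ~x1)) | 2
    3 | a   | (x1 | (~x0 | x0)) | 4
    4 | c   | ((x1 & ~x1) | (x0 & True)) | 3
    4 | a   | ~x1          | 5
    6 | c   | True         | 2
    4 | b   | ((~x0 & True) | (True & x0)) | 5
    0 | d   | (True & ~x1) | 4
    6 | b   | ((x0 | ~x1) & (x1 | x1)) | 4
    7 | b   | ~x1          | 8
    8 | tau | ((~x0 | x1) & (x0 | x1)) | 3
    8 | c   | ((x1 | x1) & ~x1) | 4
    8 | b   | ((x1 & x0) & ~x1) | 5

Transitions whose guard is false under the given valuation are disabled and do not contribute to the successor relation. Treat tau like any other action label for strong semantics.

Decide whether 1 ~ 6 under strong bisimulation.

Answer: NOT BISIMILAR

Working:
Bisimulation quotient by refinement:
  P[0] = {{0,1,2,3,4,5,6,7,8}}
  P[1] = {{0},{1,2,8},{3},{4},{5,6},{7}}
  P[2] = {{0},{1,2,8},{3},{4},{5},{6},{7}}
stable after 3 split(s): 7 block(s)
1∈{1,2,8}, 6∈{6}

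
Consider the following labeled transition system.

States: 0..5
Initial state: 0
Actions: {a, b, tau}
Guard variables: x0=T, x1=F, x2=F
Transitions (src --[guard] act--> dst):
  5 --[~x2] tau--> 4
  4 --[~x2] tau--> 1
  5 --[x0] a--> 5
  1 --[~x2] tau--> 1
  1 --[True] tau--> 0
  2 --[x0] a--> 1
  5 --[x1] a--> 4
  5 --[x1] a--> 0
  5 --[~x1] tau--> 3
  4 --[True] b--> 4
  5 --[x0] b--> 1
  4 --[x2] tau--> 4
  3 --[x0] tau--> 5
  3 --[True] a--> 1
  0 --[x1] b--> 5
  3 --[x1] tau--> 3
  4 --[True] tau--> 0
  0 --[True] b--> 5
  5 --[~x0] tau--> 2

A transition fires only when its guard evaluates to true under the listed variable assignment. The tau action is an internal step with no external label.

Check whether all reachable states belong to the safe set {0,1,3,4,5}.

Inv-set: {0,1,3,4,5}
Reach set: {0,1,3,4,5}
  0: ok
  1: ok
  3: ok
  4: ok
  5: ok

Answer: INVARIANT HOLDS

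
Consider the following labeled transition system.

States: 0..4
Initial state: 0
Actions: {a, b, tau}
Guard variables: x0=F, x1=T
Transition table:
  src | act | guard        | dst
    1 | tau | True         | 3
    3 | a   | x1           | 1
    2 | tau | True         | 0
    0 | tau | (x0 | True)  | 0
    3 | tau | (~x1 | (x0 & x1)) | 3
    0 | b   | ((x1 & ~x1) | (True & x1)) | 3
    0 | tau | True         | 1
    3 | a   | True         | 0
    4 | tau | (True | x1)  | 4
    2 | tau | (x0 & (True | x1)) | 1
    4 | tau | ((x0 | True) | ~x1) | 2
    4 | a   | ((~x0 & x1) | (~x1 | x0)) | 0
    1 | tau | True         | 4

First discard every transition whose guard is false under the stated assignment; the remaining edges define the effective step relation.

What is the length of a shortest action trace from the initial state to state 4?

BFS to 4:
  L0 = {0}
  L1 = {1,3}
  L2 = {4}
first hit 4 at d=2 via tau·tau

Answer: 2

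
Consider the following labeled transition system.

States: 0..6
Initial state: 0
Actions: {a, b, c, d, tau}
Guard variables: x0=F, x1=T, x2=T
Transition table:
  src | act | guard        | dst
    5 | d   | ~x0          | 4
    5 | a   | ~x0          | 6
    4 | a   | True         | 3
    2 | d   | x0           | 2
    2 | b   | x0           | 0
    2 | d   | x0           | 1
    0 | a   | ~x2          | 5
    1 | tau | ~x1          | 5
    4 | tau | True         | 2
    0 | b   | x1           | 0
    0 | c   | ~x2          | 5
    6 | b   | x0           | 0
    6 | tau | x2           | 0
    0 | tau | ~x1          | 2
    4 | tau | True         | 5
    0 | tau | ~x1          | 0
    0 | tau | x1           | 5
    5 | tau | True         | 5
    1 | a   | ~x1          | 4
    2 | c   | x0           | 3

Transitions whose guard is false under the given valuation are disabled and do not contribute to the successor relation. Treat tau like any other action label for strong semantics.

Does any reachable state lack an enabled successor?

Reachable = {0,2,3,4,5,6}
  0: b→0  tau→5  [2 exit(s)]
  2: ∅  [no exit]
  3: ∅  [no exit]
  4: a→3  tau→2  tau→5  [3 exit(s)]
  5: a→6  d→4  tau→5  [3 exit(s)]
  6: tau→0  [1 exit(s)]
trace reaching 2: tau·d·tau

Answer: DEADLOCK at state 2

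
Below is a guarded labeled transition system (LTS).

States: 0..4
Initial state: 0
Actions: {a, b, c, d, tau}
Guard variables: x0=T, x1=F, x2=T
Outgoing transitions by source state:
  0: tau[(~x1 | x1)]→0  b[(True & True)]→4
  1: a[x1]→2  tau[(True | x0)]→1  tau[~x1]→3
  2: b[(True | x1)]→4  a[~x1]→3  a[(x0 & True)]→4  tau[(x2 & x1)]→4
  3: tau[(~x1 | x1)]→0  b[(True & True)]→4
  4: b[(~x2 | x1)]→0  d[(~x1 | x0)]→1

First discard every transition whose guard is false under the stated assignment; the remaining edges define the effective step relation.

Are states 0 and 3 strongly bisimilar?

Compute ~ classes (split until stable):
  π0 = {{0,1,2,3,4}}
  π1 = {{0,3},{1},{2},{4}}
4 equivalence class(es) (converged in 2)
0∈{0,3}, 3∈{0,3}

Answer: BISIMILAR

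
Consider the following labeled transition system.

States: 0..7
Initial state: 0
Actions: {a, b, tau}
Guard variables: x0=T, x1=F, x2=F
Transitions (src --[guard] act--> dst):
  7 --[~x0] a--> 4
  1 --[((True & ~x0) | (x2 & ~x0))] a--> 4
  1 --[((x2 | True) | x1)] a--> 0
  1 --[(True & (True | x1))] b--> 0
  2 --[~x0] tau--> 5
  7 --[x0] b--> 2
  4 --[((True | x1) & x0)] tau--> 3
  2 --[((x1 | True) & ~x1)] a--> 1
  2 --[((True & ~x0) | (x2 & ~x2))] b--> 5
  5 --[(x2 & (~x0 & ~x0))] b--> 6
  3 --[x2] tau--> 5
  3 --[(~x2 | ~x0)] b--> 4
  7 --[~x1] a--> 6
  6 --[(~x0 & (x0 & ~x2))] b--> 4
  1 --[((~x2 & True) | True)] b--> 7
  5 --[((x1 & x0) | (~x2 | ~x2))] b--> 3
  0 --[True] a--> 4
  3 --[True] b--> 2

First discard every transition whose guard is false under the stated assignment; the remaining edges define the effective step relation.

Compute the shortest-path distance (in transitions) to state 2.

Layered search for 2:
  Layer 0: {0}
  Layer 1: {4}
  Layer 2: {3}
  Layer 3: {2}
first hit 2 at d=3 via a·tau·b

Answer: 3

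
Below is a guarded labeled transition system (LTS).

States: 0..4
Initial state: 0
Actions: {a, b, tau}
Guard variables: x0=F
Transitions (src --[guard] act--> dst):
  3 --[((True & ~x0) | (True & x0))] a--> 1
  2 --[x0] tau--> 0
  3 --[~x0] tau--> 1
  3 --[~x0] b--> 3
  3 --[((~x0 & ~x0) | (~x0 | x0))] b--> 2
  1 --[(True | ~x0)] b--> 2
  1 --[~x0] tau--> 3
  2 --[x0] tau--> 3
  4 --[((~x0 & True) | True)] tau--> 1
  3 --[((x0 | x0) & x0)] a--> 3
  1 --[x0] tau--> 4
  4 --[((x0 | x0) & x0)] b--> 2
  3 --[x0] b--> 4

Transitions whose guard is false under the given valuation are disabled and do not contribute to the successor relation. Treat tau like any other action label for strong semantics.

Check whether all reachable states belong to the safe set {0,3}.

Inv-set: {0,3}
Reach set: {0}
  0: ok

Answer: INVARIANT HOLDS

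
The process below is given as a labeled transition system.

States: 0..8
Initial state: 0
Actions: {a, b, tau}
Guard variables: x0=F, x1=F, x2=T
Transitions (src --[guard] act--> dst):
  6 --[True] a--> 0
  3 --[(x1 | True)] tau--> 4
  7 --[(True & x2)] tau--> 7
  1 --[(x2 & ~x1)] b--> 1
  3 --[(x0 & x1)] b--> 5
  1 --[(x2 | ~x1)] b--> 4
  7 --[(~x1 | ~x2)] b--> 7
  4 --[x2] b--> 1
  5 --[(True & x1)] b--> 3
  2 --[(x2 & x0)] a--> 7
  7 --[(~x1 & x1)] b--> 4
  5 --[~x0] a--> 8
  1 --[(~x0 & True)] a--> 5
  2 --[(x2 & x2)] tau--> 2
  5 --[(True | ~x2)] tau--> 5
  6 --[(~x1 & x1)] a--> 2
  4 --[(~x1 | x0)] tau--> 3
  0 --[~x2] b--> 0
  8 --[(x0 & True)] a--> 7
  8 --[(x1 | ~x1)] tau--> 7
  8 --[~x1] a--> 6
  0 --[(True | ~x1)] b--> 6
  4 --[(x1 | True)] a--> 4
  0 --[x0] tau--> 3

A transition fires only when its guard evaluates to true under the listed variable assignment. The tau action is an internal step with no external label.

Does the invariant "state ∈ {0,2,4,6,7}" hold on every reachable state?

Answer: INVARIANT HOLDS

Working:
Allowed set {0,2,4,6,7}
Reachable = {0,6}
  0: safe
  6: safe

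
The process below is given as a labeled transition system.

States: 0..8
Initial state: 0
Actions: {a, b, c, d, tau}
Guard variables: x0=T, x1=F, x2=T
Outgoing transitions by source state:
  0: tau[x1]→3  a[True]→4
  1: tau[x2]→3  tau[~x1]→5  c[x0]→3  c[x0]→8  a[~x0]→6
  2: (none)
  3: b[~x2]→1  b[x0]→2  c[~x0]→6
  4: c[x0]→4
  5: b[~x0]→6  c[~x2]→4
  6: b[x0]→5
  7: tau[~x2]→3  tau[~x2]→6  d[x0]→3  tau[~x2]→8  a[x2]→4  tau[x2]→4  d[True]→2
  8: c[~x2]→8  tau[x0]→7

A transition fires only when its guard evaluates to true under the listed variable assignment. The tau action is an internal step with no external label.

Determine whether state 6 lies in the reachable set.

Answer: UNREACHABLE

Analysis:
Guard filter leaves 13 enabled edge(s).
Layer 0: {0}
Layer 1: {4}  cumulative {0,4}
Reach set: {0,4}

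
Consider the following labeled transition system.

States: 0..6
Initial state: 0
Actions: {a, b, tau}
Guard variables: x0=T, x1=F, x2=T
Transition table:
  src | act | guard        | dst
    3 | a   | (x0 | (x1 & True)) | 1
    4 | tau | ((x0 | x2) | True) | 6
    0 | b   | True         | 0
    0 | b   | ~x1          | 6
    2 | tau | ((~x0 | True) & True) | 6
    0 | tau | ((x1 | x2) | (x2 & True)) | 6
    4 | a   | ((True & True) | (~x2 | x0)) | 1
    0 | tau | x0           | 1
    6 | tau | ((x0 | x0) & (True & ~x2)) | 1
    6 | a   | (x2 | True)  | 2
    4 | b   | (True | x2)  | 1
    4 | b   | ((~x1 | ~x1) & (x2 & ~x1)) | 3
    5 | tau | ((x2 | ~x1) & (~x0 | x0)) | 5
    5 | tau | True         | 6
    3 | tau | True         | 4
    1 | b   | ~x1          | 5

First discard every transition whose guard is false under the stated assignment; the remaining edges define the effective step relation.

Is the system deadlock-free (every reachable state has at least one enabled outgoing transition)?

R = {0,1,2,5,6}
  0: b→0  b→6  tau→1  tau→6  [deg 4]
  1: b→5  [deg 1]
  2: tau→6  [deg 1]
  5: tau→5  tau→6  [deg 2]
  6: a→2  [deg 1]

Answer: DEADLOCK-FREE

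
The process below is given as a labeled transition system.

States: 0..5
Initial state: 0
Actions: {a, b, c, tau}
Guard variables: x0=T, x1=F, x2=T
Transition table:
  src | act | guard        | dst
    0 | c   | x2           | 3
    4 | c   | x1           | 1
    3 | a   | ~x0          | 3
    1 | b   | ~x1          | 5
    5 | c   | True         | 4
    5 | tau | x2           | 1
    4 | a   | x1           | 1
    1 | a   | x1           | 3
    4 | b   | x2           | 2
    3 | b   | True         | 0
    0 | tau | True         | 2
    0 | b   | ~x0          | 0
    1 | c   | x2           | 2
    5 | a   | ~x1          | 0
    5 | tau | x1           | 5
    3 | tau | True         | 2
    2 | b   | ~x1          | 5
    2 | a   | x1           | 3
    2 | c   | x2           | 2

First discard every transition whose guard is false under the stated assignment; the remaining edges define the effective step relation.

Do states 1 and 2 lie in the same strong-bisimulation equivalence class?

Bisimulation quotient by refinement:
  P[0] = {{0,1,2,3,4,5}}
  P[1] = {{0},{1,2},{3},{4},{5}}
stable after 2 split(s): 5 block(s)
[1]={1,2}  [2]={1,2}

Answer: BISIMILAR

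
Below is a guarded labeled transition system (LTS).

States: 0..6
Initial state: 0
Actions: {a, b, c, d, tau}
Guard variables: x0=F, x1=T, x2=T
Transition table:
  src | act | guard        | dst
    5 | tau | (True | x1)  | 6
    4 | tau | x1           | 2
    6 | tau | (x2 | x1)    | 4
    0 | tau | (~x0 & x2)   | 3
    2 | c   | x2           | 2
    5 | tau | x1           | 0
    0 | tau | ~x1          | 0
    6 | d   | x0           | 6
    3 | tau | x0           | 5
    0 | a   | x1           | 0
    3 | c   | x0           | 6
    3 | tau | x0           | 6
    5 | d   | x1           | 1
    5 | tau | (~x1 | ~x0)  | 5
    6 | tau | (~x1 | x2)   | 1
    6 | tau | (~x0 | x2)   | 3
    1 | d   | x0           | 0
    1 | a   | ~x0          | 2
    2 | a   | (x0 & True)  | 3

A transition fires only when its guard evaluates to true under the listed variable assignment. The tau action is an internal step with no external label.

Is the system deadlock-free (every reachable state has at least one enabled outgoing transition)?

Answer: DEADLOCK at state 3

Trace:
Reach set: {0,3}
  0: a→0  tau→3  [2 out]
  3: ∅  [STUCK]
trace reaching 3: tau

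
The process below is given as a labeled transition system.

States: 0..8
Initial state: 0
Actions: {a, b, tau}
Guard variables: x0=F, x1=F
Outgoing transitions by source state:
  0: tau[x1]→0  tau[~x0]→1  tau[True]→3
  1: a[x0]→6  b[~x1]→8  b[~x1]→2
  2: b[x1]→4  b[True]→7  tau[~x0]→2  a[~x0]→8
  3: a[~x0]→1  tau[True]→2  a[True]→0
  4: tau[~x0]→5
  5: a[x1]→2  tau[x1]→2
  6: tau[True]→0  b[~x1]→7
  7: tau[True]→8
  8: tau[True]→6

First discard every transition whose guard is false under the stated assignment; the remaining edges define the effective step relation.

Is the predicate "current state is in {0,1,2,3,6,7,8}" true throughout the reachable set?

Inv-set: {0,1,2,3,6,7,8}
R = {0,1,2,3,6,7,8}
  0: ✓
  1: ✓
  2: ✓
  3: ✓
  6: ✓
  7: ✓
  8: ✓

Answer: INVARIANT HOLDS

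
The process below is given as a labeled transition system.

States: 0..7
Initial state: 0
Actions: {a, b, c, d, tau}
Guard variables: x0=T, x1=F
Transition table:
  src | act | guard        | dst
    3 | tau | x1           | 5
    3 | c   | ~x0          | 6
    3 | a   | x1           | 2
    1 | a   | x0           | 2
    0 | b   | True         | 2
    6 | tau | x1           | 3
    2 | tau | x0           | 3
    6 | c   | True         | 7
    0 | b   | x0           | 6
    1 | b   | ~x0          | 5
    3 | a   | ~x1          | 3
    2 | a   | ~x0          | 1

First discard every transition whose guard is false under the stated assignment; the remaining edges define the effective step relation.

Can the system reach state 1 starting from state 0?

Guard filter leaves 6 enabled edge(s).
Layer 0: {0}
Layer 1: {2,6}  cumulative {0,2,6}
Layer 2: {3,7}  cumulative {0,2,3,6,7}
Reach set: {0,2,3,6,7}

Answer: UNREACHABLE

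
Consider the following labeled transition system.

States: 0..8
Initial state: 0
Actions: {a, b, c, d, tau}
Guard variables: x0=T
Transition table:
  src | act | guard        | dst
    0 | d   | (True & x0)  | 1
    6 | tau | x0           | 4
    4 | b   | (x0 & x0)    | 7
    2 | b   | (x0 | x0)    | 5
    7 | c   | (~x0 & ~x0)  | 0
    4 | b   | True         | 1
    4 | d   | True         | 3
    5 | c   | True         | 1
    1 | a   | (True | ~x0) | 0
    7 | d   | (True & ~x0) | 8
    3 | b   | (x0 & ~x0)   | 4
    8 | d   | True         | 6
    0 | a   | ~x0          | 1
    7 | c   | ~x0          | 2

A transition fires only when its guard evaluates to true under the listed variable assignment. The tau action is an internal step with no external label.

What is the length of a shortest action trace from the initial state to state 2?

Answer: UNREACHABLE

Working:
Breadth-first toward 2:
  Layer 0: {0}
  Layer 1: {1}
2 never appears.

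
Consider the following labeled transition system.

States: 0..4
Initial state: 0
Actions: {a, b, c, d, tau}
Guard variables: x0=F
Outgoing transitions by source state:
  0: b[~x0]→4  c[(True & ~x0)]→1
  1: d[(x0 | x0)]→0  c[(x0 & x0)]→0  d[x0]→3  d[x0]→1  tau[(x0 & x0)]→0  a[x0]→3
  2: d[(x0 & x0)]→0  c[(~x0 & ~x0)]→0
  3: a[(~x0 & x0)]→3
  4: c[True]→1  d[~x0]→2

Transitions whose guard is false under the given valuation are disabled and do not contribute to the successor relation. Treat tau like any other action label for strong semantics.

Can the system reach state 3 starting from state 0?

Guard filter leaves 5 enabled edge(s).
Layer 0: {0}
Layer 1: {1,4}  cumulative {0,1,4}
Layer 2: {2}  cumulative {0,1,2,4}
R = {0,1,2,4}

Answer: UNREACHABLE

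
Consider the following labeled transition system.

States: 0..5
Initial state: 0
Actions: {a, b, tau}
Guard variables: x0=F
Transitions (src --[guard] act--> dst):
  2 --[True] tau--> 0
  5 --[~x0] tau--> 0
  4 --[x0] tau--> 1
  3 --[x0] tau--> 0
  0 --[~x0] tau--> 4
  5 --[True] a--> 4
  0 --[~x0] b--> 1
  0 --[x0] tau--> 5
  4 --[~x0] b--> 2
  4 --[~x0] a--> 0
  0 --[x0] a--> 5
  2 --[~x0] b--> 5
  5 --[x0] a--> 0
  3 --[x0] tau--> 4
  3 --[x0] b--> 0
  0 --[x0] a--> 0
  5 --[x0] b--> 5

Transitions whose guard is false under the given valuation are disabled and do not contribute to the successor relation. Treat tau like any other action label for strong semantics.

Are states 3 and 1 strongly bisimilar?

Bisimulation quotient by refinement:
  round 0: {{0,1,2,3,4,5}}
  round 1: {{0,2},{1,3},{4},{5}}
  round 2: {{0},{1,3},{2},{4},{5}}
stable after 3 split(s): 5 block(s)
class of 3: {1,3}; class of 1: {1,3}

Answer: BISIMILAR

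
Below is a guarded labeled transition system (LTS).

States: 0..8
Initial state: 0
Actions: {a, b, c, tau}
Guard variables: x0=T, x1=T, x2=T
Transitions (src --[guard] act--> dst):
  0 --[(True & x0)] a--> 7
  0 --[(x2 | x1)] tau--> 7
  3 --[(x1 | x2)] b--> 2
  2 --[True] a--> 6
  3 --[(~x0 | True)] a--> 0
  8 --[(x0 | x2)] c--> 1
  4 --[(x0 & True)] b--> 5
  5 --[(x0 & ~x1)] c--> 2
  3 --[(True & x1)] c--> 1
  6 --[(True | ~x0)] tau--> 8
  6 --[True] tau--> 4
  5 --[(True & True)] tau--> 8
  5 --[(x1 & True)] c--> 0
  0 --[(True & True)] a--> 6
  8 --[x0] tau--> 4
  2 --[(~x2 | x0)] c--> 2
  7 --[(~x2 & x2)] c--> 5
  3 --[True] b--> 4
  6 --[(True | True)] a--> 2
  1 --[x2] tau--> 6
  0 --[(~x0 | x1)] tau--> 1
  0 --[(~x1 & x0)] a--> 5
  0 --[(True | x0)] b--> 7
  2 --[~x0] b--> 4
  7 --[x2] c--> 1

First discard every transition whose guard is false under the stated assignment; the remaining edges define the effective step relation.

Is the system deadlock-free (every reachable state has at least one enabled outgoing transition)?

Answer: DEADLOCK-FREE

Analysis:
Reachable = {0,1,2,4,5,6,7,8}
  0: a→6  a→7  b→7  tau→1  tau→7  [5 exit(s)]
  1: tau→6  [1 exit(s)]
  2: a→6  c→2  [2 exit(s)]
  4: b→5  [1 exit(s)]
  5: c→0  tau→8  [2 exit(s)]
  6: a→2  tau→4  tau→8  [3 exit(s)]
  7: c→1  [1 exit(s)]
  8: c→1  tau→4  [2 exit(s)]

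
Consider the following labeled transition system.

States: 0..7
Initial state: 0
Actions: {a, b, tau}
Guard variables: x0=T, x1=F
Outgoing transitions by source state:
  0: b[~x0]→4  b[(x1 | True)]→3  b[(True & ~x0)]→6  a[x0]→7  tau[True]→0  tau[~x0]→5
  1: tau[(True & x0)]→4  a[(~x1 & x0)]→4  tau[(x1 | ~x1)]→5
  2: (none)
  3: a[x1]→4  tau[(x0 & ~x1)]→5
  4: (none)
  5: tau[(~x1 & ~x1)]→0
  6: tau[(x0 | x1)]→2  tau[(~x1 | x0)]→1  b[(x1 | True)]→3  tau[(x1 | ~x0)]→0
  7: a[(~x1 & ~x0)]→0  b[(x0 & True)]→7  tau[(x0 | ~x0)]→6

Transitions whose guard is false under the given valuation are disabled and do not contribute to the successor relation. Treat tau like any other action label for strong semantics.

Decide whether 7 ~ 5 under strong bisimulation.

Answer: NOT BISIMILAR

Analysis:
Bisimulation quotient by refinement:
  round 0: {{0,1,2,3,4,5,6,7}}
  round 1: {{0},{1},{2,4},{3,5},{6,7}}
  round 2: {{0},{1},{2,4},{3},{5},{6},{7}}
7 equivalence class(es) (converged in 3)
[7]={7}  [5]={5}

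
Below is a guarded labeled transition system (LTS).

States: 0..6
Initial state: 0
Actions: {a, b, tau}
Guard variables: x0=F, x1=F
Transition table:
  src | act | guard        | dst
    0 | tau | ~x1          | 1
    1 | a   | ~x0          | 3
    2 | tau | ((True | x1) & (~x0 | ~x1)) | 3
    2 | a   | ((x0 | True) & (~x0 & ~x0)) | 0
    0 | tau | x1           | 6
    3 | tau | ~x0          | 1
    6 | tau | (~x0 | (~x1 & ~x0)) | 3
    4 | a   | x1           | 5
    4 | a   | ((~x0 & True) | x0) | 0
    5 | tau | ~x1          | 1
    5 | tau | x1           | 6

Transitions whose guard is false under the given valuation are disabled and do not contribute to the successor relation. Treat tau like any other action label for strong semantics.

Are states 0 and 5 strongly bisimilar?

Bisimulation quotient by refinement:
  P[0] = {{0,1,2,3,4,5,6}}
  P[1] = {{0,3,5,6},{1,4},{2}}
  P[2] = {{0,3,5},{1,4},{2},{6}}
4 equivalence class(es) (converged in 3)
0∈{0,3,5}, 5∈{0,3,5}

Answer: BISIMILAR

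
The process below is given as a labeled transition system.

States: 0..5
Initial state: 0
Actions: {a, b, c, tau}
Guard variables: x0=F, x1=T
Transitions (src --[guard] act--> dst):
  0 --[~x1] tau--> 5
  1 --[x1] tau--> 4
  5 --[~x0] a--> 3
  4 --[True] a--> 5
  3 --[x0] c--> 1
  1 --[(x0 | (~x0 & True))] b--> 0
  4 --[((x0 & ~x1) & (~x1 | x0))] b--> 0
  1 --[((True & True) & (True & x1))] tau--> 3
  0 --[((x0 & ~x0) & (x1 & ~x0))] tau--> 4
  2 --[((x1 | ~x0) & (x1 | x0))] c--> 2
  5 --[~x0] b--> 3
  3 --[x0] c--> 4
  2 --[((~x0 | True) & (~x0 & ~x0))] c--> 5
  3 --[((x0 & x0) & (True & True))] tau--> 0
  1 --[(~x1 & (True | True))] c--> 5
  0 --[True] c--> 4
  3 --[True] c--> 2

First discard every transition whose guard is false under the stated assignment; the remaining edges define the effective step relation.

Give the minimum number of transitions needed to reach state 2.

BFS to 2:
  depth 0: {0}
  depth 1: {4}
  depth 2: {5}
  depth 3: {3}
  depth 4: {2}
first hit 2 at d=4 via c·a·a·c

Answer: 4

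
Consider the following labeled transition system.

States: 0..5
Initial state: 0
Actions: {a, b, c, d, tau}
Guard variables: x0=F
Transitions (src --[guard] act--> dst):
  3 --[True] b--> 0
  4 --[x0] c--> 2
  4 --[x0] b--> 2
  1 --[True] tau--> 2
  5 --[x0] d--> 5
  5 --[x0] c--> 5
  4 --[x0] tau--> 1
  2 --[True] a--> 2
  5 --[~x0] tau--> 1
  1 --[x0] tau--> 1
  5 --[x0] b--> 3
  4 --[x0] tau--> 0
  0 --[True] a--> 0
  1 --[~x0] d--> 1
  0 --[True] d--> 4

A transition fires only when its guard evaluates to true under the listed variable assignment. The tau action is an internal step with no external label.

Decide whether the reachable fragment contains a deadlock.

Answer: DEADLOCK at state 4

Working:
Reachable = {0,4}
  0: a→0  d→4  [2 out]
  4: ∅  [no exit]
trace reaching 4: d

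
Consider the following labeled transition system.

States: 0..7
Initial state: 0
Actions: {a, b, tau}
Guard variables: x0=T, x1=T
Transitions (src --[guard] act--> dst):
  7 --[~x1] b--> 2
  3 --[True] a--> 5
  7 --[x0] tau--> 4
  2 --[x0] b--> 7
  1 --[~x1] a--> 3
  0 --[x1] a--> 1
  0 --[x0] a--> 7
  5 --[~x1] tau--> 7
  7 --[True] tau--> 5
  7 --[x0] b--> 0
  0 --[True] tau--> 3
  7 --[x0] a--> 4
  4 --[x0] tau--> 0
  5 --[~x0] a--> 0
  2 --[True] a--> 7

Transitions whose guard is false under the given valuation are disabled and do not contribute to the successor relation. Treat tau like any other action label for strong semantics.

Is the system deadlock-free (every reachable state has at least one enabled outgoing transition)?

Answer: DEADLOCK at state 1

Trace:
Reachable = {0,1,3,4,5,7}
  0: a→1  a→7  tau→3  [deg 3]
  1: ∅  [deadlock]
  3: a→5  [deg 1]
  4: tau→0  [deg 1]
  5: ∅  [deadlock]
  7: a→4  b→0  tau→4  tau→5  [deg 4]
Path to 1: a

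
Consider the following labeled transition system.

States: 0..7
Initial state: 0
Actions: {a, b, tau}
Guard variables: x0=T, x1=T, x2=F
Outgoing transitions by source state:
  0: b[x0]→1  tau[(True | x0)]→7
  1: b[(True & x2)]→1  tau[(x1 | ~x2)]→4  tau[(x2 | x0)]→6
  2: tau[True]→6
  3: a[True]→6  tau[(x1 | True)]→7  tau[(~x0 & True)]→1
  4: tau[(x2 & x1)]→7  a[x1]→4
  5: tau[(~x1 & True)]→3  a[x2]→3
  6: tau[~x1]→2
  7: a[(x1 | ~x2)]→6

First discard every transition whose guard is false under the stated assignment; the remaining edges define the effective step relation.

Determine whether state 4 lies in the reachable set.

Guard filter leaves 9 enabled edge(s).
L0 = {0}
L1 = {1,7}  cumulative {0,1,7}
L2 = {4,6}  cumulative {0,1,4,6,7}
Reachable = {0,1,4,6,7}
trace reaching 4: b·tau

Answer: REACHABLE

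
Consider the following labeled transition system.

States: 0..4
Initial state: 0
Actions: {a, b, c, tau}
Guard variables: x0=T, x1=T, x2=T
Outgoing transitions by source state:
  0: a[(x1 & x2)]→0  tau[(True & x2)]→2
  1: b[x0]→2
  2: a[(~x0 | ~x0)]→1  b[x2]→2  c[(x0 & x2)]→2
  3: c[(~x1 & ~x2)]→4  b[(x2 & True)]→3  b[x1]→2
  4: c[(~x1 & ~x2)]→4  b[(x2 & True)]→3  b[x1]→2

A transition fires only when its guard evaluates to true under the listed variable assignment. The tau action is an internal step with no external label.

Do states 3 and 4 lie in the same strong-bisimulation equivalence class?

Answer: BISIMILAR

Trace:
Compute ~ classes (split until stable):
  π0 = {{0,1,2,3,4}}
  π1 = {{0},{1,3,4},{2}}
  π2 = {{0},{1},{2},{3,4}}
4 equivalence class(es) (converged in 3)
[3]={3,4}  [4]={3,4}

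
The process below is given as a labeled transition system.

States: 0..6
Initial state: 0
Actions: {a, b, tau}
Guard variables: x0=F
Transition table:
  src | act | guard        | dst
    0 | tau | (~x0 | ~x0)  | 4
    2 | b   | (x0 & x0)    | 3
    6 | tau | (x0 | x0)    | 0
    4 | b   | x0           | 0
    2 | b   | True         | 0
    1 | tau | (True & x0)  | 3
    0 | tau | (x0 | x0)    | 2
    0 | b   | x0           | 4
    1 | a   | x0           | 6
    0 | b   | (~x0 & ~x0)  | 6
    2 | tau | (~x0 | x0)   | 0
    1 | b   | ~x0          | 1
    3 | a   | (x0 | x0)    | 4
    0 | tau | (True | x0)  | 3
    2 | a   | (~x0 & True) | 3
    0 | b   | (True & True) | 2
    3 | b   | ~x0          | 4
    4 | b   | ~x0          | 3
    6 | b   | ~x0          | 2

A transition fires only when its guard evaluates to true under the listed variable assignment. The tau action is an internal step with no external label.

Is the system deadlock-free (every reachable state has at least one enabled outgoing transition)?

R = {0,2,3,4,6}
  0: b→2  b→6  tau→3  tau→4  [deg 4]
  2: a→3  b→0  tau→0  [deg 3]
  3: b→4  [deg 1]
  4: b→3  [deg 1]
  6: b→2  [deg 1]

Answer: DEADLOCK-FREE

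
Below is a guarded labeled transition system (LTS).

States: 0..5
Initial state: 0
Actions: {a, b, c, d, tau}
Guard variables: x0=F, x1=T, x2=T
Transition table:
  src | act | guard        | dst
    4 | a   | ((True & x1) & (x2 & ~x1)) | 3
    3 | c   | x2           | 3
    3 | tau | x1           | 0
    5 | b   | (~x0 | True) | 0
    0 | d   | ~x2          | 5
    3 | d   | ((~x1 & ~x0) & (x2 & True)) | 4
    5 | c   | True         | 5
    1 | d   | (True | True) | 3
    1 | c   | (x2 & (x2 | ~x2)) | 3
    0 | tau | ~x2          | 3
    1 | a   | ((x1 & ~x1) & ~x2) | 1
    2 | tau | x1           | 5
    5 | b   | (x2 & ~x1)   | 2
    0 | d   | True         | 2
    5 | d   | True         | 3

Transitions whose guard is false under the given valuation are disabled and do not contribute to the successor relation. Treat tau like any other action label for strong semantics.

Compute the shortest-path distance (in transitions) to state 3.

Layered search for 3:
  L0 = {0}
  L1 = {2}
  L2 = {5}
  L3 = {3}
first hit 3 at d=3 via d·tau·d

Answer: 3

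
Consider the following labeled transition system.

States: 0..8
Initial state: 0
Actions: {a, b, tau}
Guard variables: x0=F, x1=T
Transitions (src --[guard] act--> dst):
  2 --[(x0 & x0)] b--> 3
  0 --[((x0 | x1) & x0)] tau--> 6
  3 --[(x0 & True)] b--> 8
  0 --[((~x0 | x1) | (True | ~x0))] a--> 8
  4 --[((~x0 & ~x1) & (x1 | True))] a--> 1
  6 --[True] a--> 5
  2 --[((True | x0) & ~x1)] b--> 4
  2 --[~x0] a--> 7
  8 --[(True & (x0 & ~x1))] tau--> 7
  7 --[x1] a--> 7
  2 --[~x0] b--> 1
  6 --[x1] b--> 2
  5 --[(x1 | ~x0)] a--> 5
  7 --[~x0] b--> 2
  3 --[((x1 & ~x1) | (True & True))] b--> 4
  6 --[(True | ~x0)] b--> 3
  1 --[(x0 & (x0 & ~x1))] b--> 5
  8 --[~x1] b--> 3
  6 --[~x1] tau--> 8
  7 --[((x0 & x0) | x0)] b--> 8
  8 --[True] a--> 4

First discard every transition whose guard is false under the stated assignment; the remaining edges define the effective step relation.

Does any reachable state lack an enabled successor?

Answer: DEADLOCK at state 4

Working:
Reachable = {0,4,8}
  0: a→8  [1 exit(s)]
  4: ∅  [deadlock]
  8: a→4  [1 exit(s)]
trace reaching 4: a·a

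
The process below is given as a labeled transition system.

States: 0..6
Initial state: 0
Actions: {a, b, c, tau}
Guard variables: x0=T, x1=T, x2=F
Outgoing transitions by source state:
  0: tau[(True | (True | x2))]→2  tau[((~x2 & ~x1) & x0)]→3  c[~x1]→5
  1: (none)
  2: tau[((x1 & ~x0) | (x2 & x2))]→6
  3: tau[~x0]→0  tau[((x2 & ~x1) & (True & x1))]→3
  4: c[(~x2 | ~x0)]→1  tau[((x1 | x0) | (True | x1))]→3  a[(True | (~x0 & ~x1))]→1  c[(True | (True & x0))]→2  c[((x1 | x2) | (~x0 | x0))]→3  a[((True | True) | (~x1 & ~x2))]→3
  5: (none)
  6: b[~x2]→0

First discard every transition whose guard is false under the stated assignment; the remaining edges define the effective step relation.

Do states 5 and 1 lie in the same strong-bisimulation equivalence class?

Compute ~ classes (split until stable):
  round 0: {{0,1,2,3,4,5,6}}
  round 1: {{0},{1,2,3,5},{4},{6}}
Fixed point at round 2; 4 class(es).
class of 5: {1,2,3,5}; class of 1: {1,2,3,5}

Answer: BISIMILAR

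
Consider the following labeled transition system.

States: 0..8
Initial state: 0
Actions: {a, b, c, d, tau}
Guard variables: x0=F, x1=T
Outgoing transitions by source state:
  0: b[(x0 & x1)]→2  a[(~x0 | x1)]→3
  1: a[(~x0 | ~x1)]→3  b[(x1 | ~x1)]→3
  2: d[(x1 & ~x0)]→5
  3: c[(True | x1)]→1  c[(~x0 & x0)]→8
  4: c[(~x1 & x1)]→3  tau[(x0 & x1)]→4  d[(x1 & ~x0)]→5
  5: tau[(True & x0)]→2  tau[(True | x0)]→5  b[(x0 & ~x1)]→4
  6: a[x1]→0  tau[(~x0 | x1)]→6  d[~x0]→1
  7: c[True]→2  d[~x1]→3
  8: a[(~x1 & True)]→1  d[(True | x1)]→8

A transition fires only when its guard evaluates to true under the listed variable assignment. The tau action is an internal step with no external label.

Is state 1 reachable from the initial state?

Answer: REACHABLE

Analysis:
After dropping false guards: 12 live edges.
Layer 0: {0}
Layer 1: {3}  cumulative {0,3}
Layer 2: {1}  cumulative {0,1,3}
R = {0,1,3}
Path to 1: a·c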